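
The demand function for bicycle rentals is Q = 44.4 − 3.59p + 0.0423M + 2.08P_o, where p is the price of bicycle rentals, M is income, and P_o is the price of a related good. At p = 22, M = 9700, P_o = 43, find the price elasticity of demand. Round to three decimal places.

-0.170

At the given point, Q = 44.4 − 3.59(22) + 0.0423(9700) + 2.08(43) = 44.4 − 78.98 + 410.31 + 89.44 = 465.17.
∂Q/∂p = −3.59, so E_p = (−3.59)·(22/465.17) ≈ -0.170.
|E_p| < 1: demand is inelastic.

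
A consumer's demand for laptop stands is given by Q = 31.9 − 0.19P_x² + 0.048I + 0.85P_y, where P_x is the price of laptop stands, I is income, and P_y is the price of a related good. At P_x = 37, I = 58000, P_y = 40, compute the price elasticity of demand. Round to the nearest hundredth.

First evaluate Q: 31.9 − 0.19(37)² + 0.048(58000) + 0.85(40) = 31.9 − 260.11 + 2784 + 34 = 2589.79.
∂Q/∂P_x = −2·0.19·P_x = -14.06, so E_p = -14.06·(37/2589.79) ≈ -0.20.
|E_p| < 1: demand is inelastic.

-0.20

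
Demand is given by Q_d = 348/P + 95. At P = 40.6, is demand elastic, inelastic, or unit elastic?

At P = 40.6, Q_d = 103.5714.
dQ_d/dP = −348/P² = −0.2111.
Point elasticity E = (dQ_d/dP)·(P/Q_d) = -0.2111 × 40.6/103.5714 ≈ -0.083.
|E| ≈ 0.083 < 1, so demand is inelastic.

inelastic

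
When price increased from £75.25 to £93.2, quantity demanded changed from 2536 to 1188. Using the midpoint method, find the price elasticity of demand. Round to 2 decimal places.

-3.40

%ΔQ = (1188 − 2536)/[(2536 + 1188)/2] = -1348/1862 ≈ -0.7240.
%Δp = (93.2 − 75.25)/[(75.25 + 93.2)/2] = 17.95/84.225 ≈ 0.2131.
Arc elasticity E = %ΔQ/%Δp ≈ -0.7240/0.2131 ≈ -3.40.
|E| > 1: demand is elastic over this range.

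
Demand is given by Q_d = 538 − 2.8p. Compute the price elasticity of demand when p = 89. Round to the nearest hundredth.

At p = 89, Q_d = 288.8.
dQ_d/dp = −2.8.
Point elasticity E = (dQ_d/dp)·(p/Q_d) = -2.8 × 89/288.8 ≈ -0.86.
|E| < 1, so demand is inelastic at this price.

-0.86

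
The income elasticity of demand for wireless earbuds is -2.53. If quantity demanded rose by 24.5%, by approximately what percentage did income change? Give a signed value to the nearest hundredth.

-9.68

%ΔQ ≈ E × %ΔI ⇒ %ΔI = %ΔQ / E = (24.5%)/(-2.53) ≈ -9.68%.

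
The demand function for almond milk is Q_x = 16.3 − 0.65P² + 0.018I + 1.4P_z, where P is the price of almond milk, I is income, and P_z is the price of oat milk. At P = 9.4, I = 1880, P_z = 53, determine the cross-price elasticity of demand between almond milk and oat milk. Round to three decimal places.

Q_x = 16.3 − 0.65(9.4)² + 0.018(1880) + 1.4(53) = 16.3 − 57.434 + 33.84 + 74.2 = 66.906.
∂Q_x/∂P_z = +1.4, so E_xy = 1.4·(53/66.906) ≈ 1.109.
E_xy > 0: the goods are substitutes.

1.109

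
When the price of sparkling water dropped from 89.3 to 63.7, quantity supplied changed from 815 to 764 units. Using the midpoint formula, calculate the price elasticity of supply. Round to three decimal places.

%ΔQ = (764 − 815)/[(815 + 764)/2] = -51/789.5 ≈ -0.0646.
%Δp = (63.7 − 89.3)/[(89.3 + 63.7)/2] = -25.6/76.5 ≈ -0.3346.
Arc elasticity E = %ΔQ/%Δp ≈ -0.0646/-0.3346 ≈ 0.193.
|E| < 1: supply is inelastic over this range.

0.193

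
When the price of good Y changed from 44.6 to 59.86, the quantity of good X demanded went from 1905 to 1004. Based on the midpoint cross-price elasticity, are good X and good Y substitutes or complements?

complements

%ΔQ_x = (1004 − 1905)/[(1905+1004)/2] = -901/1454.5 ≈ -0.6195.
%ΔP_y = (59.86 − 44.6)/[(44.6+59.86)/2] ≈ 0.2922.
E_xy = -0.6195/0.2922 ≈ -2.120.
E_xy < 0, so the goods are complements.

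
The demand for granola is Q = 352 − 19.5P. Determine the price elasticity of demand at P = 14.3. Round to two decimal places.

At P = 14.3, Q = 73.15.
dQ/dP = −19.5.
Point elasticity E = (dQ/dP)·(P/Q) = -19.5 × 14.3/73.15 ≈ -3.81.
|E| > 1, so demand is elastic at this price.

-3.81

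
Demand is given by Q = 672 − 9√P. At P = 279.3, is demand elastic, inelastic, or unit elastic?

At P = 279.3, Q = 521.5896.
dQ/dP = −9/(2√P) = −9/(2·16.7123).
Point elasticity E = (dQ/dP)·(P/Q) = -0.2693 × 279.3/521.5896 ≈ -0.144.
|E| ≈ 0.144 < 1, so demand is inelastic.

inelastic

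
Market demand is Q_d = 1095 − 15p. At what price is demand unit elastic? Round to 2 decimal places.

36.50

For linear demand Q_d = a − bp, E = −bp/(a − bp). |E| = 1 ⇒ bp = a − bp ⇒ p = a/(2b).
p = 1095/(2·15) = 36.50.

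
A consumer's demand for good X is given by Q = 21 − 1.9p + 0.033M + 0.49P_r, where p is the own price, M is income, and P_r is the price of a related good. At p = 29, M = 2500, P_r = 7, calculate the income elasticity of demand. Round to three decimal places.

Evaluating quantity at (p, M, P_r) gives Q = 21 − 1.9(29) + 0.033(2500) + 0.49(7) = 21 − 55.1 + 82.5 + 3.43 = 51.83.
∂Q/∂M = +0.033, so E_I = 0.033·(2500/51.83) ≈ 1.592.
E_I > 1: normal good (luxury).

1.592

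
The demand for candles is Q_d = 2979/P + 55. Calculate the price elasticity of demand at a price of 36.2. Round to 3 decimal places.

-0.599

At P = 36.2, Q_d = 137.2928.
dQ_d/dP = −2979/P² = −2.2733.
Point elasticity E = (dQ_d/dP)·(P/Q_d) = -2.2733 × 36.2/137.2928 ≈ -0.599.
|E| < 1, so demand is inelastic at this price.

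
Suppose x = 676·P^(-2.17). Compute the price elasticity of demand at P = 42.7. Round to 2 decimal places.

-2.17

For a Cobb–Douglas (constant-elasticity) form x = A·P^α·…, the elasticity with respect to P equals the exponent α at every point.
Here the exponent on P is -2.17, so the price elasticity of demand is -2.17.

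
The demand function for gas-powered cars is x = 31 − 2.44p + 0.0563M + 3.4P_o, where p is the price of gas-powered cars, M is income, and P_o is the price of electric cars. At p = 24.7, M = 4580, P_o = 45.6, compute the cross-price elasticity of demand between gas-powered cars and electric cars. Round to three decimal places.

At the given point, x = 31 − 2.44(24.7) + 0.0563(4580) + 3.4(45.6) = 31 − 60.268 + 257.854 + 155.04 = 383.626.
∂x/∂P_o = +3.4, so E_xy = 3.4·(45.6/383.626) ≈ 0.404.
E_xy > 0: the goods are substitutes.

0.404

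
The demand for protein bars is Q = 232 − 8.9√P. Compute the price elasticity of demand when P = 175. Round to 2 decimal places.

-0.52

At P = 175, Q = 114.2641.
dQ/dP = −8.9/(2√P) = −8.9/(2·13.2288).
Point elasticity E = (dQ/dP)·(P/Q) = -0.3364 × 175/114.2641 ≈ -0.52.
|E| < 1, so demand is inelastic at this price.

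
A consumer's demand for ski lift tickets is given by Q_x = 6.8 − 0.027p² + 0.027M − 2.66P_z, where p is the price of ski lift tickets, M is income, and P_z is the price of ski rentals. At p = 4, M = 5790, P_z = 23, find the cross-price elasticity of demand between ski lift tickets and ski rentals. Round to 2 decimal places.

Q_x = 6.8 − 0.027(4)² + 0.027(5790) − 2.66(23) = 6.8 − 0.432 + 156.33 − 61.18 = 101.518.
∂Q_x/∂P_z = −2.66, so E_xy = -2.66·(23/101.518) ≈ -0.60.
E_xy < 0: the goods are complements.

-0.60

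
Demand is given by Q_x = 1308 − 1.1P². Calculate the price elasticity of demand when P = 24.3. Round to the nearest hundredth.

-1.97

At P = 24.3, Q_x = 658.461.
dQ_x/dP = −2·1.1·P = −53.46.
Point elasticity E = (dQ_x/dP)·(P/Q_x) = -53.46 × 24.3/658.461 ≈ -1.97.
|E| > 1, so demand is elastic at this price.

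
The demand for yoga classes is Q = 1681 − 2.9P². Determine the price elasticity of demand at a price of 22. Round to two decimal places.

At P = 22, Q = 277.4.
dQ/dP = −2·2.9·P = −127.6.
Point elasticity E = (dQ/dP)·(P/Q) = -127.6 × 22/277.4 ≈ -10.12.
|E| > 1, so demand is elastic at this price.

-10.12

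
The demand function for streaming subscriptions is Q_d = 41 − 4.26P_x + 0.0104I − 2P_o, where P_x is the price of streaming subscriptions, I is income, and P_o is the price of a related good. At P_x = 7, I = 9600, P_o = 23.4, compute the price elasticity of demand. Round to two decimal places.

-0.46

First evaluate Q_d: 41 − 4.26(7) + 0.0104(9600) − 2(23.4) = 41 − 29.82 + 99.84 − 46.8 = 64.22.
∂Q_d/∂P_x = −4.26, so E_p = (−4.26)·(7/64.22) ≈ -0.46.
|E_p| < 1: demand is inelastic.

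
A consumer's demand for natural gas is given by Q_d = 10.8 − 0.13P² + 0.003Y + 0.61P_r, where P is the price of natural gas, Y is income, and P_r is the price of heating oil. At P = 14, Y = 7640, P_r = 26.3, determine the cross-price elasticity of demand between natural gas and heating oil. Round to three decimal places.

0.661

Substituting, Q_d = 10.8 − 0.13(14)² + 0.003(7640) + 0.61(26.3) = 10.8 − 25.48 + 22.92 + 16.043 = 24.283.
∂Q_d/∂P_r = +0.61, so E_xy = 0.61·(26.3/24.283) ≈ 0.661.
E_xy > 0: the goods are substitutes.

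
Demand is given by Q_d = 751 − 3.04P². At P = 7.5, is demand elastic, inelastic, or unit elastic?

inelastic

At P = 7.5, Q_d = 580.
dQ_d/dP = −2·3.04·P = −45.6.
Point elasticity E = (dQ_d/dP)·(P/Q_d) = -45.6 × 7.5/580 ≈ -0.590.
|E| ≈ 0.590 < 1, so demand is inelastic.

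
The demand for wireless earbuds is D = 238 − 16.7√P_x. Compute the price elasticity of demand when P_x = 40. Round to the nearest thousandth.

-0.399

At P_x = 40, D = 132.3799.
dD/dP_x = −16.7/(2√P_x) = −16.7/(2·6.3246).
Point elasticity E = (dD/dP_x)·(P_x/D) = -1.3203 × 40/132.3799 ≈ -0.399.
|E| < 1, so demand is inelastic at this price.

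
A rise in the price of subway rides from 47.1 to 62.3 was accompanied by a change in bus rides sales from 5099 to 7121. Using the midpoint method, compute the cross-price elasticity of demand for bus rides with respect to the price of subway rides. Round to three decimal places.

%ΔQ_x = (7121 − 5099)/[(5099+7121)/2] = 2022/6110 ≈ 0.3309.
%ΔP_y = (62.3 − 47.1)/[(47.1+62.3)/2] ≈ 0.2779.
E_xy = 0.3309/0.2779 ≈ 1.191.
E_xy > 0, so bus rides and subway rides are substitutes.

1.191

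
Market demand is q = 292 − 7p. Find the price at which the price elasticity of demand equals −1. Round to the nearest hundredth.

For linear demand q = a − bp, E = −bp/(a − bp). |E| = 1 ⇒ bp = a − bp ⇒ p = a/(2b).
p = 292/(2·7) ≈ 20.86.

20.86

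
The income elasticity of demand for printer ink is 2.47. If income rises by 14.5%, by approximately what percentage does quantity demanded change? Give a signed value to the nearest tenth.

%ΔQ ≈ E × %ΔI = (2.47) × (14.5%) ≈ 35.8%.

35.8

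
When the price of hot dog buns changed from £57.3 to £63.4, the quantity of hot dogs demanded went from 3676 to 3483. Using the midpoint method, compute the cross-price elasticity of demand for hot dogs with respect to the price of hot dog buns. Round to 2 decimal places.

-0.53

%ΔQ_x = (3483 − 3676)/[(3676+3483)/2] = -193/3579.5 ≈ -0.0539.
%ΔP_y = (63.4 − 57.3)/[(57.3+63.4)/2] ≈ 0.1011.
E_xy = -0.0539/0.1011 ≈ -0.53.
E_xy < 0, so hot dogs and hot dog buns are complements.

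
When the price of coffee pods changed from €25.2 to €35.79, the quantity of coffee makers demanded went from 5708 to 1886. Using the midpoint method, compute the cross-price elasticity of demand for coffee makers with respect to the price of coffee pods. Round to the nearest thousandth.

%ΔQ_x = (1886 − 5708)/[(5708+1886)/2] = -3822/3797 ≈ -1.0066.
%ΔP_y = (35.79 − 25.2)/[(25.2+35.79)/2] ≈ 0.3473.
E_xy = -1.0066/0.3473 ≈ -2.899.
E_xy < 0, so coffee makers and coffee pods are complements.

-2.899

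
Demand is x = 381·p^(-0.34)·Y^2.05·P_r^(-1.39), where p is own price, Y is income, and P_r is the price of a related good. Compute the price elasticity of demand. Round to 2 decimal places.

-0.34

For a Cobb–Douglas (constant-elasticity) form x = A·p^α·…, the elasticity with respect to p equals the exponent α at every point.
Here the exponent on p is -0.34, so the price elasticity of demand is -0.34.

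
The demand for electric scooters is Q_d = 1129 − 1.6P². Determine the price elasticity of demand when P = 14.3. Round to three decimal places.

At P = 14.3, Q_d = 801.816.
dQ_d/dP = −2·1.6·P = −45.76.
Point elasticity E = (dQ_d/dP)·(P/Q_d) = -45.76 × 14.3/801.816 ≈ -0.816.
|E| < 1, so demand is inelastic at this price.

-0.816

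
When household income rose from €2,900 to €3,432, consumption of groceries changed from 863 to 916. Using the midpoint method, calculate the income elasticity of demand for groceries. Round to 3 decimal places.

0.355

%ΔQ = (916 − 863)/[(863+916)/2] = 53/889.5 ≈ 0.0596.
%ΔI = (3,432 − 2,900)/[(2,900+3,432)/2] = 532/3166 ≈ 0.1680.
E_I = %ΔQ/%ΔI ≈ 0.355.
E_I ∈ (0,1): normal good (necessity).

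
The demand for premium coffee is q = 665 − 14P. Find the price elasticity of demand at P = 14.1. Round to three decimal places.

-0.422

At P = 14.1, q = 467.6.
dq/dP = −14.
Point elasticity E = (dq/dP)·(P/q) = -14 × 14.1/467.6 ≈ -0.422.
|E| < 1, so demand is inelastic at this price.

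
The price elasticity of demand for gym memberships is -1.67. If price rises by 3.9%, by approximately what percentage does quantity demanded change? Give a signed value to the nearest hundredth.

-6.51

%ΔQ ≈ E × %ΔP = (-1.67) × (3.9%) ≈ -6.51%.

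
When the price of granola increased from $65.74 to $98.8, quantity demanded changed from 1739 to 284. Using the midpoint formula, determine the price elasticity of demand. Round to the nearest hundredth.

%Δq = (284 − 1739)/[(1739 + 284)/2] = -1455/1011.5 ≈ -1.4385.
%ΔP = (98.8 − 65.74)/[(65.74 + 98.8)/2] = 33.06/82.27 ≈ 0.4018.
Arc elasticity E = %Δq/%ΔP ≈ -1.4385/0.4018 ≈ -3.58.
|E| > 1: demand is elastic over this range.

-3.58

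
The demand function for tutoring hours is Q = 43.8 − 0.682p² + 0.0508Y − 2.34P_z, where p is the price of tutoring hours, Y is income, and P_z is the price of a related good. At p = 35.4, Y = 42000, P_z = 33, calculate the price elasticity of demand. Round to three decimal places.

Evaluating quantity at (p, Y, P_z) gives Q = 43.8 − 0.682(35.4)² + 0.0508(42000) − 2.34(33) = 43.8 − 854.6551 + 2133.6 − 77.22 = 1245.5249.
∂Q/∂p = −2·0.682·p = -48.2856, so E_p = -48.2856·(35.4/1245.5249) ≈ -1.372.
|E_p| > 1: demand is elastic.

-1.372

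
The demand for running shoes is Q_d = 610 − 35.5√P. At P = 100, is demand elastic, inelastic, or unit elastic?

inelastic

At P = 100, Q_d = 255.
dQ_d/dP = −35.5/(2√P) = −35.5/(2·10).
Point elasticity E = (dQ_d/dP)·(P/Q_d) = -1.775 × 100/255 ≈ -0.696.
|E| ≈ 0.696 < 1, so demand is inelastic.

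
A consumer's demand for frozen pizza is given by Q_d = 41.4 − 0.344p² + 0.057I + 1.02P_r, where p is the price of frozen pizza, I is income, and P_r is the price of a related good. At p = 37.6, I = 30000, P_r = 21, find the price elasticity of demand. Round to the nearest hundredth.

-0.76

Q_d = 41.4 − 0.344(37.6)² + 0.057(30000) + 1.02(21) = 41.4 − 486.3334 + 1710 + 21.42 = 1286.4866.
∂Q_d/∂p = −2·0.344·p = -25.8688, so E_p = -25.8688·(37.6/1286.4866) ≈ -0.76.
|E_p| < 1: demand is inelastic.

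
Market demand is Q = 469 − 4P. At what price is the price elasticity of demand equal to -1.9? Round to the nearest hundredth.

Set −bP/(a − bP) = −1.9 ⇒ bP = 1.9(a − bP) ⇒ bP(1+1.9) = 1.9·a.
P = 1.9·469/(4·2.9) ≈ 76.82.

76.82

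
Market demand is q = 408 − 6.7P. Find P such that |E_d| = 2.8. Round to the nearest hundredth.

Set −bP/(a − bP) = −2.8 ⇒ bP = 2.8(a − bP) ⇒ bP(1+2.8) = 2.8·a.
P = 2.8·408/(6.7·3.8) ≈ 44.87.

44.87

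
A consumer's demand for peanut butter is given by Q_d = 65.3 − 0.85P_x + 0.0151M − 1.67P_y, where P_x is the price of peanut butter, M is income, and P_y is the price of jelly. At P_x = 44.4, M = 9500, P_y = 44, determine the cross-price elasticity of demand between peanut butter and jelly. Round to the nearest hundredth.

-0.75

Substituting, Q_d = 65.3 − 0.85(44.4) + 0.0151(9500) − 1.67(44) = 65.3 − 37.74 + 143.45 − 73.48 = 97.53.
∂Q_d/∂P_y = −1.67, so E_xy = -1.67·(44/97.53) ≈ -0.75.
E_xy < 0: the goods are complements.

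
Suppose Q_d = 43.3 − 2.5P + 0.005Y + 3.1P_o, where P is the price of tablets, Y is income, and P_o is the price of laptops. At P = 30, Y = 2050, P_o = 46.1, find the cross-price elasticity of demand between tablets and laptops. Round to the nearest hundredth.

1.18

Evaluating quantity at (P, Y, P_o) gives Q_d = 43.3 − 2.5(30) + 0.005(2050) + 3.1(46.1) = 43.3 − 75 + 10.25 + 142.91 = 121.46.
∂Q_d/∂P_o = +3.1, so E_xy = 3.1·(46.1/121.46) ≈ 1.18.
E_xy > 0: the goods are substitutes.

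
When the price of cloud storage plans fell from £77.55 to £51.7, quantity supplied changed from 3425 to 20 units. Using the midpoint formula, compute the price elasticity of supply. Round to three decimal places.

4.942

%ΔQ = (20 − 3425)/[(3425 + 20)/2] = -3405/1722.5 ≈ -1.9768.
%Δp = (51.7 − 77.55)/[(77.55 + 51.7)/2] = -25.85/64.625 ≈ -0.4000.
Arc elasticity E = %ΔQ/%Δp ≈ -1.9768/-0.4000 ≈ 4.942.
|E| > 1: supply is elastic over this range.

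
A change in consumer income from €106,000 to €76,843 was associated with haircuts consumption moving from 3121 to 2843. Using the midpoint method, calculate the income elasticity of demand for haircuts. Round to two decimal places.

%ΔQ = (2843 − 3121)/[(3121+2843)/2] = -278/2982 ≈ -0.0932.
%ΔY = (76,843 − 106,000)/[(106,000+76,843)/2] = -29157/91421.5 ≈ -0.3189.
E_I = %ΔQ/%ΔY ≈ 0.29.
E_I ∈ (0,1): normal good (necessity).

0.29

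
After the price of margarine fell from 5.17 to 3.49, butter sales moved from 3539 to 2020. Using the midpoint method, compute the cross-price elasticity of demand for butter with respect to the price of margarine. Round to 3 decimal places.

1.409

%ΔQ_x = (2020 − 3539)/[(3539+2020)/2] = -1519/2779.5 ≈ -0.5465.
%ΔP_y = (3.49 − 5.17)/[(5.17+3.49)/2] ≈ -0.3880.
E_xy = -0.5465/-0.3880 ≈ 1.409.
E_xy > 0, so butter and margarine are substitutes.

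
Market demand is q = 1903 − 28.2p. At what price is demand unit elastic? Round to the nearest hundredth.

For linear demand q = a − bp, E = −bp/(a − bp). |E| = 1 ⇒ bp = a − bp ⇒ p = a/(2b).
p = 1903/(2·28.2) ≈ 33.74.

33.74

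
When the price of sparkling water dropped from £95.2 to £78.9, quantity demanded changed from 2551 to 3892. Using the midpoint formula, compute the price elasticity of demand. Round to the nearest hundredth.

-2.22

%Δq = (3892 − 2551)/[(2551 + 3892)/2] = 1341/3221.5 ≈ 0.4163.
%ΔP = (78.9 − 95.2)/[(95.2 + 78.9)/2] = -16.3/87.05 ≈ -0.1872.
Arc elasticity E = %Δq/%ΔP ≈ 0.4163/-0.1872 ≈ -2.22.
|E| > 1: demand is elastic over this range.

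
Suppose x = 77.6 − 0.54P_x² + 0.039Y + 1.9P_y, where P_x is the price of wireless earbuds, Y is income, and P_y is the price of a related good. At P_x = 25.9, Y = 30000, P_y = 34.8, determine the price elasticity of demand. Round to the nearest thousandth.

-0.761

Evaluating quantity at (P_x, Y, P_y) gives x = 77.6 − 0.54(25.9)² + 0.039(30000) + 1.9(34.8) = 77.6 − 362.2374 + 1170 + 66.12 = 951.4826.
∂x/∂P_x = −2·0.54·P_x = -27.972, so E_p = -27.972·(25.9/951.4826) ≈ -0.761.
|E_p| < 1: demand is inelastic.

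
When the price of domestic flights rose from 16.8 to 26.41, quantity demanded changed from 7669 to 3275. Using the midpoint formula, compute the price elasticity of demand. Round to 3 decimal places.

-1.805

%ΔQ = (3275 − 7669)/[(7669 + 3275)/2] = -4394/5472 ≈ -0.8030.
%Δp = (26.41 − 16.8)/[(16.8 + 26.41)/2] = 9.61/21.605 ≈ 0.4448.
Arc elasticity E = %ΔQ/%Δp ≈ -0.8030/0.4448 ≈ -1.805.
|E| > 1: demand is elastic over this range.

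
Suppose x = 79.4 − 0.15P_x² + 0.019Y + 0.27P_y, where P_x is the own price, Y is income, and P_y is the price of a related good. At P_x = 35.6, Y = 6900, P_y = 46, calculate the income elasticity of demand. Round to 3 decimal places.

3.995

At the given point, x = 79.4 − 0.15(35.6)² + 0.019(6900) + 0.27(46) = 79.4 − 190.104 + 131.1 + 12.42 = 32.816.
∂x/∂Y = +0.019, so E_I = 0.019·(6900/32.816) ≈ 3.995.
E_I > 1: normal good (luxury).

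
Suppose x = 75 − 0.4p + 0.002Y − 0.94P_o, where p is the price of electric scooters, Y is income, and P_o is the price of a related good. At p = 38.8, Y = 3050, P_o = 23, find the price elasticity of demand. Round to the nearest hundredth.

At the given point, x = 75 − 0.4(38.8) + 0.002(3050) − 0.94(23) = 75 − 15.52 + 6.1 − 21.62 = 43.96.
∂x/∂p = −0.4, so E_p = (−0.4)·(38.8/43.96) ≈ -0.35.
|E_p| < 1: demand is inelastic.

-0.35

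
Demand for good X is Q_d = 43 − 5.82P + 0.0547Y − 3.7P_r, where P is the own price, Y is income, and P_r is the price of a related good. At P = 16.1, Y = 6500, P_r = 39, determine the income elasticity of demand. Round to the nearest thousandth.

2.215

Substituting, Q_d = 43 − 5.82(16.1) + 0.0547(6500) − 3.7(39) = 43 − 93.702 + 355.55 − 144.3 = 160.548.
∂Q_d/∂Y = +0.0547, so E_I = 0.0547·(6500/160.548) ≈ 2.215.
E_I > 1: normal good (luxury).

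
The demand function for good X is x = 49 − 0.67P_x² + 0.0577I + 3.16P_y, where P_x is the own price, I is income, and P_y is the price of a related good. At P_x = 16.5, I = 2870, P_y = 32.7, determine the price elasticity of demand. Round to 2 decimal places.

-2.69

Evaluating quantity at (P_x, I, P_y) gives x = 49 − 0.67(16.5)² + 0.0577(2870) + 3.16(32.7) = 49 − 182.4075 + 165.599 + 103.332 = 135.5235.
∂x/∂P_x = −2·0.67·P_x = -22.11, so E_p = -22.11·(16.5/135.5235) ≈ -2.69.
|E_p| > 1: demand is elastic.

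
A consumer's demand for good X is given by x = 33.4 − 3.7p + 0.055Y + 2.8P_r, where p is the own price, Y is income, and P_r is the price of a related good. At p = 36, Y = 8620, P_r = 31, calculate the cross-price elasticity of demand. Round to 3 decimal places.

0.188

x = 33.4 − 3.7(36) + 0.055(8620) + 2.8(31) = 33.4 − 133.2 + 474.1 + 86.8 = 461.1.
∂x/∂P_r = +2.8, so E_xy = 2.8·(31/461.1) ≈ 0.188.
E_xy > 0: the goods are substitutes.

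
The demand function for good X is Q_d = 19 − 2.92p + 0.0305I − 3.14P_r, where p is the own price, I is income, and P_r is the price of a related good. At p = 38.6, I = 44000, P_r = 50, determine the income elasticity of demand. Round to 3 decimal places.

Substituting, Q_d = 19 − 2.92(38.6) + 0.0305(44000) − 3.14(50) = 19 − 112.712 + 1342 − 157 = 1091.288.
∂Q_d/∂I = +0.0305, so E_I = 0.0305·(44000/1091.288) ≈ 1.230.
E_I > 1: normal good (luxury).

1.230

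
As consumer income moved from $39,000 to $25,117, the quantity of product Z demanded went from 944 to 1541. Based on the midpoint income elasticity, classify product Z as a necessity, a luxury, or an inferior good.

inferior

%ΔQ = (1541 − 944)/[(944+1541)/2] = 597/1242.5 ≈ 0.4805.
%ΔM = (25,117 − 39,000)/[(39,000+25,117)/2] = -13883/32058.5 ≈ -0.4331.
E_I = %ΔQ/%ΔM ≈ -1.110.
E_I < 0: inferior good.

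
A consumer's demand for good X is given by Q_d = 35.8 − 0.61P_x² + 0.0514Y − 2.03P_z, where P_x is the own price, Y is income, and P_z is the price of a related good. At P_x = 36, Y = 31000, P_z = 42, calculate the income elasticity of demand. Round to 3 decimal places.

First evaluate Q_d: 35.8 − 0.61(36)² + 0.0514(31000) − 2.03(42) = 35.8 − 790.56 + 1593.4 − 85.26 = 753.38.
∂Q_d/∂Y = +0.0514, so E_I = 0.0514·(31000/753.38) ≈ 2.115.
E_I > 1: normal good (luxury).

2.115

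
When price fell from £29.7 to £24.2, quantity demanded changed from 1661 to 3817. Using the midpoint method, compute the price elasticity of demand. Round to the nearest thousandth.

-3.857

%ΔQ = (3817 − 1661)/[(1661 + 3817)/2] = 2156/2739 ≈ 0.7871.
%ΔP = (24.2 − 29.7)/[(29.7 + 24.2)/2] = -5.5/26.95 ≈ -0.2041.
Arc elasticity E = %ΔQ/%ΔP ≈ 0.7871/-0.2041 ≈ -3.857.
|E| > 1: demand is elastic over this range.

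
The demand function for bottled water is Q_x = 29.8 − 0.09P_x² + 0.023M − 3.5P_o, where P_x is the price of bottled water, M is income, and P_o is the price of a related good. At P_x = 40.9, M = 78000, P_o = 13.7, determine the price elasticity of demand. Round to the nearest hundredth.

Substituting, Q_x = 29.8 − 0.09(40.9)² + 0.023(78000) − 3.5(13.7) = 29.8 − 150.5529 + 1794 − 47.95 = 1625.2971.
∂Q_x/∂P_x = −2·0.09·P_x = -7.362, so E_p = -7.362·(40.9/1625.2971) ≈ -0.19.
|E_p| < 1: demand is inelastic.

-0.19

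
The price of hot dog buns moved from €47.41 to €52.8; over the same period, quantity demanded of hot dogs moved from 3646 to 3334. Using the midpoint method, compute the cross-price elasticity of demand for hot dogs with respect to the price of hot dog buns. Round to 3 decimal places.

-0.831

%ΔQ_x = (3334 − 3646)/[(3646+3334)/2] = -312/3490 ≈ -0.0894.
%ΔP_y = (52.8 − 47.41)/[(47.41+52.8)/2] ≈ 0.1076.
E_xy = -0.0894/0.1076 ≈ -0.831.
E_xy < 0, so hot dogs and hot dog buns are complements.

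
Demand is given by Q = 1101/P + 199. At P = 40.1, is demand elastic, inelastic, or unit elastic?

inelastic

At P = 40.1, Q = 226.4564.
dQ/dP = −1101/P² = −0.6847.
Point elasticity E = (dQ/dP)·(P/Q) = -0.6847 × 40.1/226.4564 ≈ -0.121.
|E| ≈ 0.121 < 1, so demand is inelastic.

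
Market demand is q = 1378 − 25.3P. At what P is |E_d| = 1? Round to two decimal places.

For linear demand q = a − bP, E = −bP/(a − bP). |E| = 1 ⇒ bP = a − bP ⇒ P = a/(2b).
P = 1378/(2·25.3) ≈ 27.23.

27.23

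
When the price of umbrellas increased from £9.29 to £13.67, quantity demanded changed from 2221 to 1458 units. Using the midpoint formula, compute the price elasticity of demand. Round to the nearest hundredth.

-1.09

%ΔQ = (1458 − 2221)/[(2221 + 1458)/2] = -763/1839.5 ≈ -0.4148.
%ΔP = (13.67 − 9.29)/[(9.29 + 13.67)/2] = 4.38/11.48 ≈ 0.3815.
Arc elasticity E = %ΔQ/%ΔP ≈ -0.4148/0.3815 ≈ -1.09.
|E| > 1: demand is elastic over this range.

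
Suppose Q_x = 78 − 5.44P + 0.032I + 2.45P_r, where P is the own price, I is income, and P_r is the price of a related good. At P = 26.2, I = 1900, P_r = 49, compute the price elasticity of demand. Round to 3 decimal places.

At the given point, Q_x = 78 − 5.44(26.2) + 0.032(1900) + 2.45(49) = 78 − 142.528 + 60.8 + 120.05 = 116.322.
∂Q_x/∂P = −5.44, so E_p = (−5.44)·(26.2/116.322) ≈ -1.225.
|E_p| > 1: demand is elastic.

-1.225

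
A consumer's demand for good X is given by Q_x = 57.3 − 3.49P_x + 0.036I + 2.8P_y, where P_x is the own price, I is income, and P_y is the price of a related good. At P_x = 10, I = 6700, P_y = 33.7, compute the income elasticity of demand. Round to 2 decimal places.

Evaluating quantity at (P_x, I, P_y) gives Q_x = 57.3 − 3.49(10) + 0.036(6700) + 2.8(33.7) = 57.3 − 34.9 + 241.2 + 94.36 = 357.96.
∂Q_x/∂I = +0.036, so E_I = 0.036·(6700/357.96) ≈ 0.67.
E_I ∈ (0,1): normal good (necessity).

0.67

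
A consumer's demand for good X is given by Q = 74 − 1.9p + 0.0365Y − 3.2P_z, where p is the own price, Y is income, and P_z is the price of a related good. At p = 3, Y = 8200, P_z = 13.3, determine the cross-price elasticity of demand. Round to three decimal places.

At the given point, Q = 74 − 1.9(3) + 0.0365(8200) − 3.2(13.3) = 74 − 5.7 + 299.3 − 42.56 = 325.04.
∂Q/∂P_z = −3.2, so E_xy = -3.2·(13.3/325.04) ≈ -0.131.
E_xy < 0: the goods are complements.

-0.131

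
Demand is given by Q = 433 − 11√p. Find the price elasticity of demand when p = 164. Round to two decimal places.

At p = 164, Q = 292.1313.
dQ/dp = −11/(2√p) = −11/(2·12.8062).
Point elasticity E = (dQ/dp)·(p/Q) = -0.4295 × 164/292.1313 ≈ -0.24.
|E| < 1, so demand is inelastic at this price.

-0.24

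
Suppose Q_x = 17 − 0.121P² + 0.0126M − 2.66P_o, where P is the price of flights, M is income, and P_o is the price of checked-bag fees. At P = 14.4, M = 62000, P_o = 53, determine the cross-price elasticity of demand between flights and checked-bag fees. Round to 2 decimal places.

-0.22

Evaluating quantity at (P, M, P_o) gives Q_x = 17 − 0.121(14.4)² + 0.0126(62000) − 2.66(53) = 17 − 25.0906 + 781.2 − 140.98 = 632.1294.
∂Q_x/∂P_o = −2.66, so E_xy = -2.66·(53/632.1294) ≈ -0.22.
E_xy < 0: the goods are complements.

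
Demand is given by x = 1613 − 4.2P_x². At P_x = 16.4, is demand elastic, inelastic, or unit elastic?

At P_x = 16.4, x = 483.368.
dx/dP_x = −2·4.2·P_x = −137.76.
Point elasticity E = (dx/dP_x)·(P_x/x) = -137.76 × 16.4/483.368 ≈ -4.674.
|E| ≈ 4.674 > 1, so demand is elastic.

elastic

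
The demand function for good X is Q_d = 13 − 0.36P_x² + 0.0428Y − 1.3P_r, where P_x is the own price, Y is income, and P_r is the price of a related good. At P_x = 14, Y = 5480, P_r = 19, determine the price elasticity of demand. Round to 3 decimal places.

Evaluating quantity at (P_x, Y, P_r) gives Q_d = 13 − 0.36(14)² + 0.0428(5480) − 1.3(19) = 13 − 70.56 + 234.544 − 24.7 = 152.284.
∂Q_d/∂P_x = −2·0.36·P_x = -10.08, so E_p = -10.08·(14/152.284) ≈ -0.927.
|E_p| < 1: demand is inelastic.

-0.927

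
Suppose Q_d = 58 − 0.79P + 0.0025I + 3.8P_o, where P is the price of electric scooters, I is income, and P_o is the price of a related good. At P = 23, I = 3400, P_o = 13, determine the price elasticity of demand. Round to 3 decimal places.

-0.186

Substituting, Q_d = 58 − 0.79(23) + 0.0025(3400) + 3.8(13) = 58 − 18.17 + 8.5 + 49.4 = 97.73.
∂Q_d/∂P = −0.79, so E_p = (−0.79)·(23/97.73) ≈ -0.186.
|E_p| < 1: demand is inelastic.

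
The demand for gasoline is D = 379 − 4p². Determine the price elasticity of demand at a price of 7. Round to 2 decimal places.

At p = 7, D = 183.
dD/dp = −2·4·p = −56.
Point elasticity E = (dD/dp)·(p/D) = -56 × 7/183 ≈ -2.14.
|E| > 1, so demand is elastic at this price.

-2.14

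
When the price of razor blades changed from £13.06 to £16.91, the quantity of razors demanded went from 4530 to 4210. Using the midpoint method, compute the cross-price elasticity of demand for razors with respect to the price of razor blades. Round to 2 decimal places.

-0.29

%ΔQ_x = (4210 − 4530)/[(4530+4210)/2] = -320/4370 ≈ -0.0732.
%ΔP_y = (16.91 − 13.06)/[(13.06+16.91)/2] ≈ 0.2569.
E_xy = -0.0732/0.2569 ≈ -0.29.
E_xy < 0, so razors and razor blades are complements.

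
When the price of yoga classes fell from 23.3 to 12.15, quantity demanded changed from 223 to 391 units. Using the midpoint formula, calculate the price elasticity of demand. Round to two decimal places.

-0.87

%ΔQ = (391 − 223)/[(223 + 391)/2] = 168/307 ≈ 0.5472.
%ΔP = (12.15 − 23.3)/[(23.3 + 12.15)/2] = -11.15/17.725 ≈ -0.6291.
Arc elasticity E = %ΔQ/%ΔP ≈ 0.5472/-0.6291 ≈ -0.87.
|E| < 1: demand is inelastic over this range.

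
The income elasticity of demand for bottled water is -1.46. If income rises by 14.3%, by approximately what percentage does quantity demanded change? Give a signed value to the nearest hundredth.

%ΔQ ≈ E × %ΔI = (-1.46) × (14.3%) ≈ -20.88%.

-20.88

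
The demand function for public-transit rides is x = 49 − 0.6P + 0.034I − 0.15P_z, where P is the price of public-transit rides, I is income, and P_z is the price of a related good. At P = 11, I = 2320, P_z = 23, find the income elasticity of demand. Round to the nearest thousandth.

0.669

x = 49 − 0.6(11) + 0.034(2320) − 0.15(23) = 49 − 6.6 + 78.88 − 3.45 = 117.83.
∂x/∂I = +0.034, so E_I = 0.034·(2320/117.83) ≈ 0.669.
E_I ∈ (0,1): normal good (necessity).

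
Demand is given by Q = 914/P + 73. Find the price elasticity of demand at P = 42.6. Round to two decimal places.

-0.23

At P = 42.6, Q = 94.4554.
dQ/dP = −914/P² = −0.5036.
Point elasticity E = (dQ/dP)·(P/Q) = -0.5036 × 42.6/94.4554 ≈ -0.23.
|E| < 1, so demand is inelastic at this price.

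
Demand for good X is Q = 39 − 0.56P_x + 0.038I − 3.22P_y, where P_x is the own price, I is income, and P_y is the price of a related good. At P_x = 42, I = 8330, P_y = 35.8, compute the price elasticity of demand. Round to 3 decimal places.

Substituting, Q = 39 − 0.56(42) + 0.038(8330) − 3.22(35.8) = 39 − 23.52 + 316.54 − 115.276 = 216.744.
∂Q/∂P_x = −0.56, so E_p = (−0.56)·(42/216.744) ≈ -0.109.
|E_p| < 1: demand is inelastic.

-0.109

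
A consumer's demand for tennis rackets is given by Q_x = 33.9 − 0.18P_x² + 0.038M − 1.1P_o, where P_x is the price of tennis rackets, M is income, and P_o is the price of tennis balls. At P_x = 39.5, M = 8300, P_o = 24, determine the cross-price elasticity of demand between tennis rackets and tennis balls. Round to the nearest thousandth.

-0.628

Q_x = 33.9 − 0.18(39.5)² + 0.038(8300) − 1.1(24) = 33.9 − 280.845 + 315.4 − 26.4 = 42.055.
∂Q_x/∂P_o = −1.1, so E_xy = -1.1·(24/42.055) ≈ -0.628.
E_xy < 0: the goods are complements.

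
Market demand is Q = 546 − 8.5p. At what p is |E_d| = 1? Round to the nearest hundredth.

For linear demand Q = a − bp, E = −bp/(a − bp). |E| = 1 ⇒ bp = a − bp ⇒ p = a/(2b).
p = 546/(2·8.5) ≈ 32.12.

32.12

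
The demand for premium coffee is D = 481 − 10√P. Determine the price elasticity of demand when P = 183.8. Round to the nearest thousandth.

At P = 183.8, D = 345.4271.
dD/dP = −10/(2√P) = −10/(2·13.5573).
Point elasticity E = (dD/dP)·(P/D) = -0.3688 × 183.8/345.4271 ≈ -0.196.
|E| < 1, so demand is inelastic at this price.

-0.196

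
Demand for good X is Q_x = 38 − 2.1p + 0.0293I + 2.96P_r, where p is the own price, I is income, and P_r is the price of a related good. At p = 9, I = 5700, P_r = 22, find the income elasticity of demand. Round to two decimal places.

0.66

First evaluate Q_x: 38 − 2.1(9) + 0.0293(5700) + 2.96(22) = 38 − 18.9 + 167.01 + 65.12 = 251.23.
∂Q_x/∂I = +0.0293, so E_I = 0.0293·(5700/251.23) ≈ 0.66.
E_I ∈ (0,1): normal good (necessity).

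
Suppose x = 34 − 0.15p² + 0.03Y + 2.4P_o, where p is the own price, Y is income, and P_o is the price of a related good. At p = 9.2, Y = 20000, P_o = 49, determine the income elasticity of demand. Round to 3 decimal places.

At the given point, x = 34 − 0.15(9.2)² + 0.03(20000) + 2.4(49) = 34 − 12.696 + 600 + 117.6 = 738.904.
∂x/∂Y = +0.03, so E_I = 0.03·(20000/738.904) ≈ 0.812.
E_I ∈ (0,1): normal good (necessity).

0.812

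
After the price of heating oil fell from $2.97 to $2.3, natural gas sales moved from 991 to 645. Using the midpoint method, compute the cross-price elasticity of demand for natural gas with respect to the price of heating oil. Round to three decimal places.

%ΔQ_x = (645 − 991)/[(991+645)/2] = -346/818 ≈ -0.4230.
%ΔP_y = (2.3 − 2.97)/[(2.97+2.3)/2] ≈ -0.2543.
E_xy = -0.4230/-0.2543 ≈ 1.664.
E_xy > 0, so natural gas and heating oil are substitutes.

1.664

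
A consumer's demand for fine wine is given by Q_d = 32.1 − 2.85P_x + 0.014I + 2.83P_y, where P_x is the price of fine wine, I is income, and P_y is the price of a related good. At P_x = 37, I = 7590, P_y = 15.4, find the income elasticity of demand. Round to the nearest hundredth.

At the given point, Q_d = 32.1 − 2.85(37) + 0.014(7590) + 2.83(15.4) = 32.1 − 105.45 + 106.26 + 43.582 = 76.492.
∂Q_d/∂I = +0.014, so E_I = 0.014·(7590/76.492) ≈ 1.39.
E_I > 1: normal good (luxury).

1.39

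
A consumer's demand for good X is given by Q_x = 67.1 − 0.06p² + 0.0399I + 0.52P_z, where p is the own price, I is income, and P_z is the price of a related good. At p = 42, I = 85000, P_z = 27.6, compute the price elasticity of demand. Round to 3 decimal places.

At the given point, Q_x = 67.1 − 0.06(42)² + 0.0399(85000) + 0.52(27.6) = 67.1 − 105.84 + 3391.5 + 14.352 = 3367.112.
∂Q_x/∂p = −2·0.06·p = -5.04, so E_p = -5.04·(42/3367.112) ≈ -0.063.
|E_p| < 1: demand is inelastic.

-0.063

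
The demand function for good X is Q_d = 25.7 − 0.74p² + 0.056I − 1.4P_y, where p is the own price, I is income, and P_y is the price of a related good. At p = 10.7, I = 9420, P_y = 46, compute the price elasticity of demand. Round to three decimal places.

Substituting, Q_d = 25.7 − 0.74(10.7)² + 0.056(9420) − 1.4(46) = 25.7 − 84.7226 + 527.52 − 64.4 = 404.0974.
∂Q_d/∂p = −2·0.74·p = -15.836, so E_p = -15.836·(10.7/404.0974) ≈ -0.419.
|E_p| < 1: demand is inelastic.

-0.419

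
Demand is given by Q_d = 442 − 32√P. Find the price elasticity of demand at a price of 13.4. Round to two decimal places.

At P = 13.4, Q_d = 324.8608.
dQ_d/dP = −32/(2√P) = −32/(2·3.6606).
Point elasticity E = (dQ_d/dP)·(P/Q_d) = -4.3709 × 13.4/324.8608 ≈ -0.18.
|E| < 1, so demand is inelastic at this price.

-0.18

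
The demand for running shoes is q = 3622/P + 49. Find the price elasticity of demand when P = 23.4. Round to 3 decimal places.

At P = 23.4, q = 203.7863.
dq/dP = −3622/P² = −6.6148.
Point elasticity E = (dq/dP)·(P/q) = -6.6148 × 23.4/203.7863 ≈ -0.760.
|E| < 1, so demand is inelastic at this price.

-0.760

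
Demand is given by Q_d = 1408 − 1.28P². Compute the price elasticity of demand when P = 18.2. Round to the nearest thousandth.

At P = 18.2, Q_d = 984.0128.
dQ_d/dP = −2·1.28·P = −46.592.
Point elasticity E = (dQ_d/dP)·(P/Q_d) = -46.592 × 18.2/984.0128 ≈ -0.862.
|E| < 1, so demand is inelastic at this price.

-0.862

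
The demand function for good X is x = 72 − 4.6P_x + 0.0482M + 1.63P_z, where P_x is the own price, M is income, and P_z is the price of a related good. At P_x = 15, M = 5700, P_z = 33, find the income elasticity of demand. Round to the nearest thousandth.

0.829

First evaluate x: 72 − 4.6(15) + 0.0482(5700) + 1.63(33) = 72 − 69 + 274.74 + 53.79 = 331.53.
∂x/∂M = +0.0482, so E_I = 0.0482·(5700/331.53) ≈ 0.829.
E_I ∈ (0,1): normal good (necessity).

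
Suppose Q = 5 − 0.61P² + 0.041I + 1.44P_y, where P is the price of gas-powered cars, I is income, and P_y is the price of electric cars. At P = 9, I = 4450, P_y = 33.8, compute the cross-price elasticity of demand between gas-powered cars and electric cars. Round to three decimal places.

0.261

Q = 5 − 0.61(9)² + 0.041(4450) + 1.44(33.8) = 5 − 49.41 + 182.45 + 48.672 = 186.712.
∂Q/∂P_y = +1.44, so E_xy = 1.44·(33.8/186.712) ≈ 0.261.
E_xy > 0: the goods are substitutes.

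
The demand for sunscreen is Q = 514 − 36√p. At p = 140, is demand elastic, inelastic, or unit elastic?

elastic

At p = 140, Q = 88.0423.
dQ/dp = −36/(2√p) = −36/(2·11.8322).
Point elasticity E = (dQ/dp)·(p/Q) = -1.5213 × 140/88.0423 ≈ -2.419.
|E| ≈ 2.419 > 1, so demand is elastic.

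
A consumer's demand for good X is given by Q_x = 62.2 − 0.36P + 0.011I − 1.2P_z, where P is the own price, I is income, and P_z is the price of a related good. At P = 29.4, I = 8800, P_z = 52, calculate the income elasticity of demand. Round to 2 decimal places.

1.13

At the given point, Q_x = 62.2 − 0.36(29.4) + 0.011(8800) − 1.2(52) = 62.2 − 10.584 + 96.8 − 62.4 = 86.016.
∂Q_x/∂I = +0.011, so E_I = 0.011·(8800/86.016) ≈ 1.13.
E_I > 1: normal good (luxury).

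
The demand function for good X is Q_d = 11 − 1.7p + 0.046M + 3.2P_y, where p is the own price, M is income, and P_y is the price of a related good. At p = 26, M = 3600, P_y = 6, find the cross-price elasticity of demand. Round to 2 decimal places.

0.13

Q_d = 11 − 1.7(26) + 0.046(3600) + 3.2(6) = 11 − 44.2 + 165.6 + 19.2 = 151.6.
∂Q_d/∂P_y = +3.2, so E_xy = 3.2·(6/151.6) ≈ 0.13.
E_xy > 0: the goods are substitutes.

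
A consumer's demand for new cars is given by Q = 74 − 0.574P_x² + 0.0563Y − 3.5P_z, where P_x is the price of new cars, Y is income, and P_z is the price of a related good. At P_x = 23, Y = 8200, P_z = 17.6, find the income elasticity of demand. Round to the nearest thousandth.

2.709

Substituting, Q = 74 − 0.574(23)² + 0.0563(8200) − 3.5(17.6) = 74 − 303.646 + 461.66 − 61.6 = 170.414.
∂Q/∂Y = +0.0563, so E_I = 0.0563·(8200/170.414) ≈ 2.709.
E_I > 1: normal good (luxury).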